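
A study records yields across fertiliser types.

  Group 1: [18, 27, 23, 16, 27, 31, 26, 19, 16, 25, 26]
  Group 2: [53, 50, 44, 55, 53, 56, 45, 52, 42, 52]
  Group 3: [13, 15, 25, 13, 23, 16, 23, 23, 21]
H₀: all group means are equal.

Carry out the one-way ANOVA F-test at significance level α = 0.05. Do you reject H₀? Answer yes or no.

reject H₀: yes

Group means [23.09, 50.20, 19.11], grand mean 30.933
SSB = Σnᵢ(x̄ᵢ−x̄)² = 5646.469; SSW = ΣΣ(x−x̄ᵢ)² = 653.398
MSB = 5646.469/2 = 2823.2343; MSW = 653.398/27 = 24.1999
F = MSB/MSW = 116.6629
df = (2, 27)
p-value (upper-tail) = 0.00000
At α=0.05: p < α → reject H₀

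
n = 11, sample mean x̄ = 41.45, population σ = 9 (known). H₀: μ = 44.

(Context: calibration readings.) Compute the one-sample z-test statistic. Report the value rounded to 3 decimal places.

test statistic = -0.940

SE = σ/√n = 9/√11 = 2.7136
z = (x̄−μ₀)/SE = (41.45−44)/2.7136 = -0.9397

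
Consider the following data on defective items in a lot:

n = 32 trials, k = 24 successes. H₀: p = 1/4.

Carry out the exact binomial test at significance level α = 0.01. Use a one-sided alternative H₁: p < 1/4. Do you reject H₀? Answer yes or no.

reject H₀: no

Exact binomial: n=32, k=24, p₀=1/4=0.2500
P(X≤24) from Σ C(n,i)·p₀^i·(1−p₀)^(n−i)
p-value (one-sided, H₁ less) = 1.00000
At α=0.01: p ≥ α → fail to reject H₀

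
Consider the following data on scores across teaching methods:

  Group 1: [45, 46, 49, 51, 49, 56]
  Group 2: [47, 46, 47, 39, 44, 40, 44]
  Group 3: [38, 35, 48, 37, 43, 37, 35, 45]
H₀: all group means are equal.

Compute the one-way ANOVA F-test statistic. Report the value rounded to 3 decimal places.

Group means [49.33, 43.86, 39.75], grand mean 43.857
SSB = Σnᵢ(x̄ᵢ−x̄)² = 314.881; SSW = ΣΣ(x−x̄ᵢ)² = 309.690
MSB = 314.881/2 = 157.4405; MSW = 309.690/18 = 17.2050
F = MSB/MSW = 9.1508
df = (2, 18)

test statistic = 9.151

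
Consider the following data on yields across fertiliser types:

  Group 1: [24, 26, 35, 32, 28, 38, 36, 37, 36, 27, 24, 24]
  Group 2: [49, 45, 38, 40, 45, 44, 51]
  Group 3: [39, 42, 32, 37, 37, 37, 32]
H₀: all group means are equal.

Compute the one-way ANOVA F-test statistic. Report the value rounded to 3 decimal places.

Group means [30.58, 44.57, 36.57], grand mean 35.962
SSB = Σnᵢ(x̄ᵢ−x̄)² = 868.616; SSW = ΣΣ(x−x̄ᵢ)² = 550.345
MSB = 868.616/2 = 434.3082; MSW = 550.345/23 = 23.9281
F = MSB/MSW = 18.1506
df = (2, 23)

test statistic = 18.151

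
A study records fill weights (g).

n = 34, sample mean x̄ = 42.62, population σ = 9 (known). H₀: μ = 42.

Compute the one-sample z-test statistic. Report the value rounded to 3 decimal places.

SE = σ/√n = 9/√34 = 1.5435
z = (x̄−μ₀)/SE = (42.62−42)/1.5435 = 0.4017

test statistic = 0.402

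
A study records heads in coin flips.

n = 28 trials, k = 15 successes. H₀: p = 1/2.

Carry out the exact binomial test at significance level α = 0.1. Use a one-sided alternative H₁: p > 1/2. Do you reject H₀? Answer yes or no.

Exact binomial: n=28, k=15, p₀=1/2=0.5000
P(X≥15) from Σ C(n,i)·p₀^i·(1−p₀)^(n−i)
p-value (one-sided, H₁ greater) = 0.42528
At α=0.1: p ≥ α → fail to reject H₀

reject H₀: no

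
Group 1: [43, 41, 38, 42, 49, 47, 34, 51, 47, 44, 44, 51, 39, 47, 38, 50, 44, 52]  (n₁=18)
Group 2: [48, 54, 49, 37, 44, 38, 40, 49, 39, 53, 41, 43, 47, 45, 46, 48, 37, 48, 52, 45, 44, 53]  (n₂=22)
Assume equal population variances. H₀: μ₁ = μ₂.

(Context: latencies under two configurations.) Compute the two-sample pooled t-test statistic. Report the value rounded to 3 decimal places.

test statistic = -0.576

x̄₁=44.500, s₁=5.182, n₁=18
x̄₂=45.455, s₂=5.244, n₂=22
s_p² = [17·5.182² + 21·5.244²]/38 = 27.2093
SE = √(s_p²·(1/18+1/22)) = 1.6578
t = (44.500−45.455)/1.6578 = -0.5758
df = 38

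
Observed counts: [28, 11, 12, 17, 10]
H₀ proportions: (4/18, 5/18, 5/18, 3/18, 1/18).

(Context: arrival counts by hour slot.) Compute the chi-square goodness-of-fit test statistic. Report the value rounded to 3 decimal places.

test statistic = 24.769

n = 78; E_i = n·p_i = [17.33, 21.67, 21.67, 13.00, 4.33]
χ² = (28−17.33)²/17.33 + (11−21.67)²/21.67 + (12−21.67)²/21.67 + (17−13.00)²/13.00 + (10−4.33)²/4.33 = 24.7692
df = 4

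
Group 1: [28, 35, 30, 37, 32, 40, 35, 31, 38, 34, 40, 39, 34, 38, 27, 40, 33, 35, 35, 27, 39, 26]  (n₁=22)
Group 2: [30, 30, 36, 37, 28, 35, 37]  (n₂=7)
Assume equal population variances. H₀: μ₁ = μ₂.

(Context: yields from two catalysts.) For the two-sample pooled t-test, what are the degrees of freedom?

degrees of freedom = 27

df = n₁ + n₂ − 2 = 22 + 7 − 2 = 27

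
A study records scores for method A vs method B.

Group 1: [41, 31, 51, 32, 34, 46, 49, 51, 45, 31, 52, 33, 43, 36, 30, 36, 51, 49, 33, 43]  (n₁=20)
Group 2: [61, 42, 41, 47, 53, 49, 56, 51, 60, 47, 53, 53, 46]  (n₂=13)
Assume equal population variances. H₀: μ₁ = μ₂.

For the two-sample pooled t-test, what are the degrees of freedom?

df = n₁ + n₂ − 2 = 20 + 13 − 2 = 31

degrees of freedom = 31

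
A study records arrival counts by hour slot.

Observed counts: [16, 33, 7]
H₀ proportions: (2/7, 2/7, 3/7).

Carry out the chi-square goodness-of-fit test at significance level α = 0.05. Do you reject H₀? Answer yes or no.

n = 56; E_i = n·p_i = [16.00, 16.00, 24.00]
χ² = (16−16.00)²/16.00 + (33−16.00)²/16.00 + (7−24.00)²/24.00 = 30.1042
df = 2
p-value (upper-tail) = 0.00000
At α=0.05: p < α → reject H₀

reject H₀: yes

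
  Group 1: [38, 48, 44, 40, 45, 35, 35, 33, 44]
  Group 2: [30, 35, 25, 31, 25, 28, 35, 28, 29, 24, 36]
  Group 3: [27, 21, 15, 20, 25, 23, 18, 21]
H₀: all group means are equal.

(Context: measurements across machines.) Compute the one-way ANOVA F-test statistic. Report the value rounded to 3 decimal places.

Group means [40.22, 29.64, 21.25], grand mean 30.643
SSB = Σnᵢ(x̄ᵢ−x̄)² = 1542.828; SSW = ΣΣ(x−x̄ᵢ)² = 505.601
MSB = 1542.828/2 = 771.4138; MSW = 505.601/25 = 20.2240
F = MSB/MSW = 38.1434
df = (2, 25)

test statistic = 38.143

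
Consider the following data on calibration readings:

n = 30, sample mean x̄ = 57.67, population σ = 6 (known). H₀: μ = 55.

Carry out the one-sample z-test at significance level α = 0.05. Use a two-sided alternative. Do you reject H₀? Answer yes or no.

SE = σ/√n = 6/√30 = 1.0954
z = (x̄−μ₀)/SE = (57.67−55)/1.0954 = 2.4374
p-value (two-sided) = 0.01479
At α=0.05: p < α → reject H₀

reject H₀: yes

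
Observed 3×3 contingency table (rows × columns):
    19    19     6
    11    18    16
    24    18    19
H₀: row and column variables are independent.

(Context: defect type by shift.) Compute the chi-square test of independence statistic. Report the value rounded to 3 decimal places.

Row totals [44, 45, 61], col totals [54, 55, 41], n=150
χ² = (19−15.84)²/15.84 + (19−16.13)²/16.13 + (6−12.03)²/12.03 + (11−16.20)²/16.20 + (18−16.50)²/16.50 + (16−12.30)²/12.30 + (24−21.96)²/21.96 + (18−22.37)²/22.37 + (19−16.67)²/16.67 = 8.4450
df = 4

test statistic = 8.445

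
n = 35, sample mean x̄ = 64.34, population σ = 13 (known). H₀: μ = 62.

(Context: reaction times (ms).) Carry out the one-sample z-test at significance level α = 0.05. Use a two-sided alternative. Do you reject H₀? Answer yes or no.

reject H₀: no

SE = σ/√n = 13/√35 = 2.1974
z = (x̄−μ₀)/SE = (64.34−62)/2.1974 = 1.0649
p-value (two-sided) = 0.28692
At α=0.05: p ≥ α → fail to reject H₀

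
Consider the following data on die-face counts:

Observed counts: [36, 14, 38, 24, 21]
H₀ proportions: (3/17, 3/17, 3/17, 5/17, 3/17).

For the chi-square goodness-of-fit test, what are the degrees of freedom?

df = k − 1 = 5 − 1 = 4

degrees of freedom = 4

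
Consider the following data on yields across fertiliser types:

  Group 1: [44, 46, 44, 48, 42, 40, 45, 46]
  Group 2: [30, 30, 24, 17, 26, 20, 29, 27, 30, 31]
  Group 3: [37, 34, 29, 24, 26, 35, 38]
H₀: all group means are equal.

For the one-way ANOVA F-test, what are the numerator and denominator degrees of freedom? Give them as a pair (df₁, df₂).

k = 3 groups, N = 25 total
df = (k−1, N−k) = (3−1, 25−3) = (2, 22)

degrees of freedom = [2, 22]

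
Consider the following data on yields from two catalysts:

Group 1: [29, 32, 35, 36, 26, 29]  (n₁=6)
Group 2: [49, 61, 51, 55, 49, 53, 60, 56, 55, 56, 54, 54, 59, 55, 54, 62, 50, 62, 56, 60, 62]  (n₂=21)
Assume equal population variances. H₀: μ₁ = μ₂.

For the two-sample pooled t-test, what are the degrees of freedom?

df = n₁ + n₂ − 2 = 6 + 21 − 2 = 25

degrees of freedom = 25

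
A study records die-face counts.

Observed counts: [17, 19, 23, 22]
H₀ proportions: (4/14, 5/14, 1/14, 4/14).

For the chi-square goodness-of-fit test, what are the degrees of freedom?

degrees of freedom = 3

df = k − 1 = 4 − 1 = 3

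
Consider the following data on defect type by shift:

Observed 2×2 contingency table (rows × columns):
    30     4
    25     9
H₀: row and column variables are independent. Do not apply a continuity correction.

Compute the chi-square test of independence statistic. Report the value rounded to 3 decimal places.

test statistic = 2.378

Row totals [34, 34], col totals [55, 13], n=68
χ² = (30−27.50)²/27.50 + (4−6.50)²/6.50 + (25−27.50)²/27.50 + (9−6.50)²/6.50 = 2.3776
df = 1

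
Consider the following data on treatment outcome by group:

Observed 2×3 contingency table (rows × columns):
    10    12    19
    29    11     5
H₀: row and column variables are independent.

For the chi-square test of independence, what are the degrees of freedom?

degrees of freedom = 2

df = (r−1)(c−1) = (2−1)·(3−1) = 2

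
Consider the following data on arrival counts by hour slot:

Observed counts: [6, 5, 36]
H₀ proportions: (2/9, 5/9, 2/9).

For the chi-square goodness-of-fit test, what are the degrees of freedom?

degrees of freedom = 2

df = k − 1 = 3 − 1 = 2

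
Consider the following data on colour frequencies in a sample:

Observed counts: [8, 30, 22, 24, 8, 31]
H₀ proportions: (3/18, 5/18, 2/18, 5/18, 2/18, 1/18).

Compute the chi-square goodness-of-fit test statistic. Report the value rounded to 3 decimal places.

n = 123; E_i = n·p_i = [20.50, 34.17, 13.67, 34.17, 13.67, 6.83]
χ² = (8−20.50)²/20.50 + (30−34.17)²/34.17 + (22−13.67)²/13.67 + (24−34.17)²/34.17 + (8−13.67)²/13.67 + (31−6.83)²/6.83 = 104.0537
df = 5

test statistic = 104.054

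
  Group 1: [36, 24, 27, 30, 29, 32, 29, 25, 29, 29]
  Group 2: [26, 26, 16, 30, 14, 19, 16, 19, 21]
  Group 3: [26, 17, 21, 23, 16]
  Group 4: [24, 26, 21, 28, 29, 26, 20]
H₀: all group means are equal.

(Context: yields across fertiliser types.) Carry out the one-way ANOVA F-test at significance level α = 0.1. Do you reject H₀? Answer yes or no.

reject H₀: yes

Group means [29.00, 20.78, 20.60, 24.86], grand mean 24.323
SSB = Σnᵢ(x̄ᵢ−x̄)² = 403.161; SSW = ΣΣ(x−x̄ᵢ)² = 479.613
MSB = 403.161/3 = 134.3872; MSW = 479.613/27 = 17.7634
F = MSB/MSW = 7.5654
df = (3, 27)
p-value (upper-tail) = 0.00079
At α=0.1: p < α → reject H₀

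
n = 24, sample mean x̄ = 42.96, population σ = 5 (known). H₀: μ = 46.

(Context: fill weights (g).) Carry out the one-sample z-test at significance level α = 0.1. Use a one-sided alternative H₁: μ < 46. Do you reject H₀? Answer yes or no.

reject H₀: yes

SE = σ/√n = 5/√24 = 1.0206
z = (x̄−μ₀)/SE = (42.96−46)/1.0206 = -2.9786
p-value (one-sided, H₁ less) = 0.00145
At α=0.1: p < α → reject H₀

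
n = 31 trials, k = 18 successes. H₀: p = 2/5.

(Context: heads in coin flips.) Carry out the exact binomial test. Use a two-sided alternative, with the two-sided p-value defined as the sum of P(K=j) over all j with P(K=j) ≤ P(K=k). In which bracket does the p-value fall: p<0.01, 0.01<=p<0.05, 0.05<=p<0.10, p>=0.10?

p-value bracket: 0.01<=p<0.05

Exact binomial: n=31, k=18, p₀=2/5=0.4000
P(X=j) = C(n,j)·p₀^j·(1−p₀)^(n−j); p = Σ P(X=j) over j with P(X=j) ≤ P(X=18)
p-value (two-sided) = 0.04456
→ bracket: 0.01<=p<0.05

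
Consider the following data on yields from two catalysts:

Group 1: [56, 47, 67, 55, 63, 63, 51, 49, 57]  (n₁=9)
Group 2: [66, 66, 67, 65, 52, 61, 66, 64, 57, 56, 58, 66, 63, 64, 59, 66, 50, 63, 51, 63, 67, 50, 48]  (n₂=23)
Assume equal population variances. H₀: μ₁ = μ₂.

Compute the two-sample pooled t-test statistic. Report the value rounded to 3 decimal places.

x̄₁=56.444, s₁=6.839, n₁=9
x̄₂=60.348, s₂=6.322, n₂=23
s_p² = [8·6.839² + 22·6.322²]/30 = 41.7813
SE = √(s_p²·(1/9+1/23)) = 2.5414
t = (56.444−60.348)/2.5414 = -1.5359
df = 30

test statistic = -1.536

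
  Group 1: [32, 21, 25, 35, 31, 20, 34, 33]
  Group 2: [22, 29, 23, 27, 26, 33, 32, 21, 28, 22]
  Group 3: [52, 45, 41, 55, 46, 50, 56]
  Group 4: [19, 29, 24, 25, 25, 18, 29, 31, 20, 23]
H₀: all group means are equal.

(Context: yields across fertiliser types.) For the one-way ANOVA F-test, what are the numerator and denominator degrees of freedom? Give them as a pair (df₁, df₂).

degrees of freedom = [3, 31]

k = 4 groups, N = 35 total
df = (k−1, N−k) = (4−1, 35−4) = (3, 31)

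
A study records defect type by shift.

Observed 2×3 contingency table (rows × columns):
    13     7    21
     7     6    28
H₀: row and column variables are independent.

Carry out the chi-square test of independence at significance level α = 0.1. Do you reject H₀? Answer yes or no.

Row totals [41, 41], col totals [20, 13, 49], n=82
χ² = (13−10.00)²/10.00 + (7−6.50)²/6.50 + (21−24.50)²/24.50 + (7−10.00)²/10.00 + (6−6.50)²/6.50 + (28−24.50)²/24.50 = 2.8769
df = 2
p-value (upper-tail) = 0.23729
At α=0.1: p ≥ α → fail to reject H₀

reject H₀: no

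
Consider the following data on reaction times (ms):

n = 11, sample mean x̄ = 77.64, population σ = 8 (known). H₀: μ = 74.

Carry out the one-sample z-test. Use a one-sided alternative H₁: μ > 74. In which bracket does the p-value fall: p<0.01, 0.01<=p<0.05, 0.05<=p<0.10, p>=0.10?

SE = σ/√n = 8/√11 = 2.4121
z = (x̄−μ₀)/SE = (77.64−74)/2.4121 = 1.5091
p-value (one-sided, H₁ greater) = 0.06564
→ bracket: 0.05<=p<0.10

p-value bracket: 0.05<=p<0.10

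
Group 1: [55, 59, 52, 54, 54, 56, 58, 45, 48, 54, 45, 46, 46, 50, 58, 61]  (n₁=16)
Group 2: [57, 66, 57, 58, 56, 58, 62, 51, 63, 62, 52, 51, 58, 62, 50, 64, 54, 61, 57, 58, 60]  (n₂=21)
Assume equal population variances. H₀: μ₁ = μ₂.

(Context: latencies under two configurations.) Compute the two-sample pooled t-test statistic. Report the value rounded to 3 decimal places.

x̄₁=52.562, s₁=5.316, n₁=16
x̄₂=57.952, s₂=4.511, n₂=21
s_p² = [15·5.316² + 20·4.511²]/35 = 23.7397
SE = √(s_p²·(1/16+1/21)) = 1.6168
t = (52.562−57.952)/1.6168 = -3.3336
df = 35

test statistic = -3.334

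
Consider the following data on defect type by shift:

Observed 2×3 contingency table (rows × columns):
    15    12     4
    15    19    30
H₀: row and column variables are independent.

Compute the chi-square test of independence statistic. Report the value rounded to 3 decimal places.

test statistic = 11.372

Row totals [31, 64], col totals [30, 31, 34], n=95
χ² = (15−9.79)²/9.79 + (12−10.12)²/10.12 + (4−11.09)²/11.09 + (15−20.21)²/20.21 + (19−20.88)²/20.88 + (30−22.91)²/22.91 = 11.3720
df = 2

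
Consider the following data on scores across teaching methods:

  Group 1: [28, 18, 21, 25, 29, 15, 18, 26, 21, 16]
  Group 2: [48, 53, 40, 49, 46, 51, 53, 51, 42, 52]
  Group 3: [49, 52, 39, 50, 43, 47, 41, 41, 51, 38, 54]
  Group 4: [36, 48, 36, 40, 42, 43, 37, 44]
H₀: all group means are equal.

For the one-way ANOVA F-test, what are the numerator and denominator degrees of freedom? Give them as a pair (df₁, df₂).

k = 4 groups, N = 39 total
df = (k−1, N−k) = (4−1, 39−4) = (3, 35)

degrees of freedom = [3, 35]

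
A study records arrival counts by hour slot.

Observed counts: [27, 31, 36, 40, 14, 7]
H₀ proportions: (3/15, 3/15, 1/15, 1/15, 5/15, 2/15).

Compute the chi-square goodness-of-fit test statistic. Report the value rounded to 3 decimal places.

test statistic = 185.939

n = 155; E_i = n·p_i = [31.00, 31.00, 10.33, 10.33, 51.67, 20.67]
χ² = (27−31.00)²/31.00 + (31−31.00)²/31.00 + (36−10.33)²/10.33 + (40−10.33)²/10.33 + (14−51.67)²/51.67 + (7−20.67)²/20.67 = 185.9387
df = 5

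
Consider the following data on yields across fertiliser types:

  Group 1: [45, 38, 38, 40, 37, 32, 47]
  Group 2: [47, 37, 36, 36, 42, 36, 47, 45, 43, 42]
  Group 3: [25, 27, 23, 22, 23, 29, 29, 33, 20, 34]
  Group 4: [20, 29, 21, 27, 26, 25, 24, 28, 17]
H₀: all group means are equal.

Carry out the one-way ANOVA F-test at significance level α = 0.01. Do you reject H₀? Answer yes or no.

reject H₀: yes

Group means [39.57, 41.10, 26.50, 24.11], grand mean 32.500
SSB = Σnᵢ(x̄ᵢ−x̄)² = 2082.997; SSW = ΣΣ(x−x̄ᵢ)² = 668.003
MSB = 2082.997/3 = 694.3323; MSW = 668.003/32 = 20.8751
F = MSB/MSW = 33.2613
df = (3, 32)
p-value (upper-tail) = 0.00000
At α=0.01: p < α → reject H₀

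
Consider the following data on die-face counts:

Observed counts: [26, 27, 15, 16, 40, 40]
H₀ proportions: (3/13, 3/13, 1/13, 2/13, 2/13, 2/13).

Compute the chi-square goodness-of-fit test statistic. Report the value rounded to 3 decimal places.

n = 164; E_i = n·p_i = [37.85, 37.85, 12.62, 25.23, 25.23, 25.23]
χ² = (26−37.85)²/37.85 + (27−37.85)²/37.85 + (15−12.62)²/12.62 + (16−25.23)²/25.23 + (40−25.23)²/25.23 + (40−25.23)²/25.23 = 27.9350
df = 5

test statistic = 27.935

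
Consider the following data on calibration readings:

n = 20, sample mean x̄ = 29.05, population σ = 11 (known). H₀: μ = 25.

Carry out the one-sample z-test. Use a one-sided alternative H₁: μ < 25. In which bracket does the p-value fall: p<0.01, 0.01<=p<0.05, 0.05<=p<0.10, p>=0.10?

p-value bracket: p>=0.10

SE = σ/√n = 11/√20 = 2.4597
z = (x̄−μ₀)/SE = (29.05−25)/2.4597 = 1.6466
p-value (one-sided, H₁ less) = 0.95018
→ bracket: p>=0.10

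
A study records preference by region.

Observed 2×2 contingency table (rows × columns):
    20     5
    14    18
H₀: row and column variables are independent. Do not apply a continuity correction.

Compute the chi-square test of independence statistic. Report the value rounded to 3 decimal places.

Row totals [25, 32], col totals [34, 23], n=57
χ² = (20−14.91)²/14.91 + (5−10.09)²/10.09 + (14−19.09)²/19.09 + (18−12.91)²/12.91 = 7.6626
df = 1

test statistic = 7.663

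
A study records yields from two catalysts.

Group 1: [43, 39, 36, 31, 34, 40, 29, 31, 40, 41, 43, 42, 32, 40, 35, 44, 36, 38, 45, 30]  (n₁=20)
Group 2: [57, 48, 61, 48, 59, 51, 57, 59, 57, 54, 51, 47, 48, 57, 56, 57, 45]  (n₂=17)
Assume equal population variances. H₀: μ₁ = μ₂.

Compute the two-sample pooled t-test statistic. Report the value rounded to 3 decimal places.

x̄₁=37.450, s₁=5.021, n₁=20
x̄₂=53.647, s₂=5.012, n₂=17
s_p² = [19·5.021² + 16·5.012²]/35 = 25.1666
SE = √(s_p²·(1/20+1/17)) = 1.6549
t = (37.450−53.647)/1.6549 = -9.7873
df = 35

test statistic = -9.787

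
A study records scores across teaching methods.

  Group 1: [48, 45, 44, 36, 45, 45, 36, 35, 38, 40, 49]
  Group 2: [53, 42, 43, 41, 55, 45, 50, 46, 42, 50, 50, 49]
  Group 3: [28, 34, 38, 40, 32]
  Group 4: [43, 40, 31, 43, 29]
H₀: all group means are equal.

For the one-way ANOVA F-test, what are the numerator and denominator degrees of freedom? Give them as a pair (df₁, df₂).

k = 4 groups, N = 33 total
df = (k−1, N−k) = (4−1, 33−4) = (3, 29)

degrees of freedom = [3, 29]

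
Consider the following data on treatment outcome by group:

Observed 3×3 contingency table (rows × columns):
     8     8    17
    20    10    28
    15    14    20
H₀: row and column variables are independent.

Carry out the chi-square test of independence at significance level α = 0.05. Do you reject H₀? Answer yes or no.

reject H₀: no

Row totals [33, 58, 49], col totals [43, 32, 65], n=140
χ² = (8−10.14)²/10.14 + (8−7.54)²/7.54 + (17−15.32)²/15.32 + (20−17.81)²/17.81 + (10−13.26)²/13.26 + (28−26.93)²/26.93 + (15−15.05)²/15.05 + (14−11.20)²/11.20 + (20−22.75)²/22.75 = 2.8053
df = 4
p-value (upper-tail) = 0.59093
At α=0.05: p ≥ α → fail to reject H₀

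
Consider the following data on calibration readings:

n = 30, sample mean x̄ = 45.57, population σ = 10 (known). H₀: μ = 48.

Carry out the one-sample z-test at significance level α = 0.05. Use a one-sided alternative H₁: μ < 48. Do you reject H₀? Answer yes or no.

reject H₀: no

SE = σ/√n = 10/√30 = 1.8257
z = (x̄−μ₀)/SE = (45.57−48)/1.8257 = -1.3310
p-value (one-sided, H₁ less) = 0.09160
At α=0.05: p ≥ α → fail to reject H₀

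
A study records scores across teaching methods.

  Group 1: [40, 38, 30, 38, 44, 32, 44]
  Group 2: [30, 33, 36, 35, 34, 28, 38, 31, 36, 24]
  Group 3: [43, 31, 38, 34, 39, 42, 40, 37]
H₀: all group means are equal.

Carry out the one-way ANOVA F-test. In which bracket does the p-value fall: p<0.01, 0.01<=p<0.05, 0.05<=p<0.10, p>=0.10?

p-value bracket: 0.01<=p<0.05

Group means [38.00, 32.50, 38.00], grand mean 35.800
SSB = Σnᵢ(x̄ᵢ−x̄)² = 181.500; SSW = ΣΣ(x−x̄ᵢ)² = 452.500
MSB = 181.500/2 = 90.7500; MSW = 452.500/22 = 20.5682
F = MSB/MSW = 4.4122
df = (2, 22)
p-value (upper-tail) = 0.02448
→ bracket: 0.01<=p<0.05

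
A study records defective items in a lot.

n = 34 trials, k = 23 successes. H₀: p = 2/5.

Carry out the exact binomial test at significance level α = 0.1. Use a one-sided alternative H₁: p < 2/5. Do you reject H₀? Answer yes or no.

Exact binomial: n=34, k=23, p₀=2/5=0.4000
P(X≤23) from Σ C(n,i)·p₀^i·(1−p₀)^(n−i)
p-value (one-sided, H₁ less) = 0.99970
At α=0.1: p ≥ α → fail to reject H₀

reject H₀: no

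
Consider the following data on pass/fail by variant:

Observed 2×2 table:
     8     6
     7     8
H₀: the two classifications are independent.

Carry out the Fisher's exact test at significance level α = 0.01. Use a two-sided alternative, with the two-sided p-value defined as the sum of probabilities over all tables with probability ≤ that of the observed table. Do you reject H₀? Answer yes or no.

reject H₀: no

Margins: r₁=14, r₂=15, c₁=15, c₂=14, n=29
p_obs = C(14,8)·C(15,7)/C(29,15); sum pmf over tables with pmf ≤ p_obs
p-value (two-sided) = 0.71525
At α=0.01: p ≥ α → fail to reject H₀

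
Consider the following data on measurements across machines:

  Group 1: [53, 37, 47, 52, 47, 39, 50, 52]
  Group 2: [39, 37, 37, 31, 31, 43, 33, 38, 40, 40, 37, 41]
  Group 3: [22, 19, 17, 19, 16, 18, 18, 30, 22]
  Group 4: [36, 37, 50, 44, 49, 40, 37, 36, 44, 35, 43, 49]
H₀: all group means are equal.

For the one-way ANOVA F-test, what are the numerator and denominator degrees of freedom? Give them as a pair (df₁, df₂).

k = 4 groups, N = 41 total
df = (k−1, N−k) = (4−1, 41−4) = (3, 37)

degrees of freedom = [3, 37]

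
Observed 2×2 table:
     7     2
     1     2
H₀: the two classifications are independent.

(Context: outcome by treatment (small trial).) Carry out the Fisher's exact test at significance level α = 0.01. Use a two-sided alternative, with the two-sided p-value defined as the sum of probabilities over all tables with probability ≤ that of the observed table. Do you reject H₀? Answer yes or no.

Margins: r₁=9, r₂=3, c₁=8, c₂=4, n=12
p_obs = C(9,7)·C(3,1)/C(12,8); sum pmf over tables with pmf ≤ p_obs
p-value (two-sided) = 0.23636
At α=0.01: p ≥ α → fail to reject H₀

reject H₀: no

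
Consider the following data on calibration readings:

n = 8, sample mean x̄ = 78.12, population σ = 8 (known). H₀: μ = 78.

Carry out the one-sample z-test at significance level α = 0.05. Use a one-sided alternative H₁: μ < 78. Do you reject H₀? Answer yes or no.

reject H₀: no

SE = σ/√n = 8/√8 = 2.8284
z = (x̄−μ₀)/SE = (78.12−78)/2.8284 = 0.0424
p-value (one-sided, H₁ less) = 0.51692
At α=0.05: p ≥ α → fail to reject H₀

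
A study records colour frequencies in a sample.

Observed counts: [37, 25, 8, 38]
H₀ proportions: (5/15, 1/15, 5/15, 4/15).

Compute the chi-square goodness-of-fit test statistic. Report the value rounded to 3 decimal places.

test statistic = 68.750

n = 108; E_i = n·p_i = [36.00, 7.20, 36.00, 28.80]
χ² = (37−36.00)²/36.00 + (25−7.20)²/7.20 + (8−36.00)²/36.00 + (38−28.80)²/28.80 = 68.7500
df = 3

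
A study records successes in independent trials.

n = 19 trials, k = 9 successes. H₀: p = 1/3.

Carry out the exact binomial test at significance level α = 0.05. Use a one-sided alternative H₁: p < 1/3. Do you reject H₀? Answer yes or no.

reject H₀: no

Exact binomial: n=19, k=9, p₀=1/3=0.3333
P(X≤9) from Σ C(n,i)·p₀^i·(1−p₀)^(n−i)
p-value (one-sided, H₁ less) = 0.93523
At α=0.05: p ≥ α → fail to reject H₀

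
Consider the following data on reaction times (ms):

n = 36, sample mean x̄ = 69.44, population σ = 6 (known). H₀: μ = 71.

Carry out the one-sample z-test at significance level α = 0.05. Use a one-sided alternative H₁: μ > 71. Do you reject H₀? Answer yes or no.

reject H₀: no

SE = σ/√n = 6/√36 = 1.0000
z = (x̄−μ₀)/SE = (69.44−71)/1.0000 = -1.5600
p-value (one-sided, H₁ greater) = 0.94062
At α=0.05: p ≥ α → fail to reject H₀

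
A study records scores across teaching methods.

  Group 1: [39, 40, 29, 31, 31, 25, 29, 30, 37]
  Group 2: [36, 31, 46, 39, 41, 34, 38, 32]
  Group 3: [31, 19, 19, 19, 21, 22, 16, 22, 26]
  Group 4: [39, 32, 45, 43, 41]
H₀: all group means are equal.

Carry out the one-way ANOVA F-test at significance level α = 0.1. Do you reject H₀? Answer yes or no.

reject H₀: yes

Group means [32.33, 37.12, 21.67, 40.00], grand mean 31.710
SSB = Σnᵢ(x̄ᵢ−x̄)² = 1489.512; SSW = ΣΣ(x−x̄ᵢ)² = 642.875
MSB = 1489.512/3 = 496.5040; MSW = 642.875/27 = 23.8102
F = MSB/MSW = 20.8526
df = (3, 27)
p-value (upper-tail) = 0.00000
At α=0.1: p < α → reject H₀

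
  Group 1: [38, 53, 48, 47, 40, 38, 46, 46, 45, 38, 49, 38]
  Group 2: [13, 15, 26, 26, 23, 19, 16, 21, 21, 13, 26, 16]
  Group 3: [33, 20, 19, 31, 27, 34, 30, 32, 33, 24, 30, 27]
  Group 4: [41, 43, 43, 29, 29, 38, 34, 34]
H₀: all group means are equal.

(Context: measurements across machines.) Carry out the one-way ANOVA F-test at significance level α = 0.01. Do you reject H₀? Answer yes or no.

reject H₀: yes

Group means [43.83, 19.58, 28.33, 36.38], grand mean 31.636
SSB = Σnᵢ(x̄ᵢ−x̄)² = 3839.057; SSW = ΣΣ(x−x̄ᵢ)² = 1085.125
MSB = 3839.057/3 = 1279.6856; MSW = 1085.125/40 = 27.1281
F = MSB/MSW = 47.1719
df = (3, 40)
p-value (upper-tail) = 0.00000
At α=0.01: p < α → reject H₀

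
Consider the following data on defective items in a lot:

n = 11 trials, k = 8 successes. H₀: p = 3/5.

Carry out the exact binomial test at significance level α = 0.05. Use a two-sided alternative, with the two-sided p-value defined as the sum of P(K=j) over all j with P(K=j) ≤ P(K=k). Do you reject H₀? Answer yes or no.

Exact binomial: n=11, k=8, p₀=3/5=0.6000
P(X=j) = C(n,j)·p₀^j·(1−p₀)^(n−j); p = Σ P(X=j) over j with P(X=j) ≤ P(X=8)
p-value (two-sided) = 0.54279
At α=0.05: p ≥ α → fail to reject H₀

reject H₀: no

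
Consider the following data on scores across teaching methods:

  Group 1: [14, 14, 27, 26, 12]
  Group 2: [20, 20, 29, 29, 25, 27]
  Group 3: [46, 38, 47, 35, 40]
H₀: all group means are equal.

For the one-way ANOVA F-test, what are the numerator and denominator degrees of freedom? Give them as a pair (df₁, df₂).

k = 3 groups, N = 16 total
df = (k−1, N−k) = (3−1, 16−3) = (2, 13)

degrees of freedom = [2, 13]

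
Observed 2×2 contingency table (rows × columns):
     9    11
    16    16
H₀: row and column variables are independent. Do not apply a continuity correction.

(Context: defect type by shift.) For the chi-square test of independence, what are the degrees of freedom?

degrees of freedom = 1

df = (r−1)(c−1) = (2−1)·(2−1) = 1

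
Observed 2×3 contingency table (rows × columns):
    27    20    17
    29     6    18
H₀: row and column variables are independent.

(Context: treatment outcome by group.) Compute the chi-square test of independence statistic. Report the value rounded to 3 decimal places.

test statistic = 6.663

Row totals [64, 53], col totals [56, 26, 35], n=117
χ² = (27−30.63)²/30.63 + (20−14.22)²/14.22 + (17−19.15)²/19.15 + (29−25.37)²/25.37 + (6−11.78)²/11.78 + (18−15.85)²/15.85 = 6.6632
df = 2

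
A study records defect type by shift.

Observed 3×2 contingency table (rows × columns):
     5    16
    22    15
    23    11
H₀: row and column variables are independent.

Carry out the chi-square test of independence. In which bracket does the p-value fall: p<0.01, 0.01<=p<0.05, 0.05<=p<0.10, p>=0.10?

Row totals [21, 37, 34], col totals [50, 42], n=92
χ² = (5−11.41)²/11.41 + (16−9.59)²/9.59 + (22−20.11)²/20.11 + (15−16.89)²/16.89 + (23−18.48)²/18.48 + (11−15.52)²/15.52 = 10.7068
df = 2
p-value (upper-tail) = 0.00473
→ bracket: p<0.01

p-value bracket: p<0.01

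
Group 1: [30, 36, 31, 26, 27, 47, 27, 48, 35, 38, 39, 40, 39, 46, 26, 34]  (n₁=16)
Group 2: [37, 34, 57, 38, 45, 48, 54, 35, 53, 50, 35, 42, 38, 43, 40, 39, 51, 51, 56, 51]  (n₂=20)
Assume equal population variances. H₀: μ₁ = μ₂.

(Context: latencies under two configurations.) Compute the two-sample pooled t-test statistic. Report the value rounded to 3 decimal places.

test statistic = -3.669

x̄₁=35.562, s₁=7.429, n₁=16
x̄₂=44.850, s₂=7.638, n₂=20
s_p² = [15·7.429² + 19·7.638²]/34 = 56.9555
SE = √(s_p²·(1/16+1/20)) = 2.5313
t = (35.562−44.850)/2.5313 = -3.6691
df = 34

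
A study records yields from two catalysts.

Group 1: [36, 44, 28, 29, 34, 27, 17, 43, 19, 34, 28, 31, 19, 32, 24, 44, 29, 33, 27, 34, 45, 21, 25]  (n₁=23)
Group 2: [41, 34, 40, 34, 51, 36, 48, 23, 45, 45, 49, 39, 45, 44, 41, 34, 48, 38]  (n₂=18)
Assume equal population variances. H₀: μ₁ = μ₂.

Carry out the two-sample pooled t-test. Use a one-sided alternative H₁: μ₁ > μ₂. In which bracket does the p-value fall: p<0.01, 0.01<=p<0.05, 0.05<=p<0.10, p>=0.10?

p-value bracket: p>=0.10

x̄₁=30.565, s₁=8.140, n₁=23
x̄₂=40.833, s₂=6.981, n₂=18
s_p² = [22·8.140² + 17·6.981²]/39 = 58.6193
SE = √(s_p²·(1/23+1/18)) = 2.4094
t = (30.565−40.833)/2.4094 = -4.2617
df = 39
p-value (one-sided, H₁ greater) = 0.99994
→ bracket: p>=0.10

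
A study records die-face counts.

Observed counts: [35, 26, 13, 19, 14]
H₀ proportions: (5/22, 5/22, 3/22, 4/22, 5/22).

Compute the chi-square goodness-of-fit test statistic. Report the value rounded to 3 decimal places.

test statistic = 9.370

n = 107; E_i = n·p_i = [24.32, 24.32, 14.59, 19.45, 24.32]
χ² = (35−24.32)²/24.32 + (26−24.32)²/24.32 + (13−14.59)²/14.59 + (19−19.45)²/19.45 + (14−24.32)²/24.32 = 9.3704
df = 4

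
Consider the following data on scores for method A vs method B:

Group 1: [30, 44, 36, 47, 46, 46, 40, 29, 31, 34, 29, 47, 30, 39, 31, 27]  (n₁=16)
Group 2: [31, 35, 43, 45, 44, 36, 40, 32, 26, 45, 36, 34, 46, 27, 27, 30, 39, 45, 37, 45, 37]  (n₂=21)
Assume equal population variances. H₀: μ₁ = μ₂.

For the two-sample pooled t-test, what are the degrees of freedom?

df = n₁ + n₂ − 2 = 16 + 21 − 2 = 35

degrees of freedom = 35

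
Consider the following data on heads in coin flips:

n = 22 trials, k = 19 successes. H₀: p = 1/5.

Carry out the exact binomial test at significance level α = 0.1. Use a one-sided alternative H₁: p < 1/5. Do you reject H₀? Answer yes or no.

Exact binomial: n=22, k=19, p₀=1/5=0.2000
P(X≤19) from Σ C(n,i)·p₀^i·(1−p₀)^(n−i)
p-value (one-sided, H₁ less) = 1.00000
At α=0.1: p ≥ α → fail to reject H₀

reject H₀: no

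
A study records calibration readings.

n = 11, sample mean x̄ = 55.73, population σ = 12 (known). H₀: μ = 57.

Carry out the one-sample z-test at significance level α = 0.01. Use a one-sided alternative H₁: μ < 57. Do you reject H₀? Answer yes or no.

SE = σ/√n = 12/√11 = 3.6181
z = (x̄−μ₀)/SE = (55.73−57)/3.6181 = -0.3510
p-value (one-sided, H₁ less) = 0.36279
At α=0.01: p ≥ α → fail to reject H₀

reject H₀: no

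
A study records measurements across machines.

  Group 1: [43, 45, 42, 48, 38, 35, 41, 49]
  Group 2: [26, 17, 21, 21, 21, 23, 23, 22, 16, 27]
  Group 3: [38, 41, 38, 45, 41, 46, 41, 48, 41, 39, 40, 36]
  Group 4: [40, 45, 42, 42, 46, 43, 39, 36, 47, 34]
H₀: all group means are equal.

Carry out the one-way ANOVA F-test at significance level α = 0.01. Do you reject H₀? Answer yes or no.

reject H₀: yes

Group means [42.62, 21.70, 41.17, 41.40], grand mean 36.650
SSB = Σnᵢ(x̄ᵢ−x̄)² = 2991.058; SSW = ΣΣ(x−x̄ᵢ)² = 562.042
MSB = 2991.058/3 = 997.0194; MSW = 562.042/36 = 15.6123
F = MSB/MSW = 63.8613
df = (3, 36)
p-value (upper-tail) = 0.00000
At α=0.01: p < α → reject H₀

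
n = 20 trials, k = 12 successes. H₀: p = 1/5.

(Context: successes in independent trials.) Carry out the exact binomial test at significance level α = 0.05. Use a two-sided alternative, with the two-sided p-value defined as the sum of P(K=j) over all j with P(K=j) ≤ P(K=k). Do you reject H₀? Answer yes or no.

reject H₀: yes

Exact binomial: n=20, k=12, p₀=1/5=0.2000
P(X=j) = C(n,j)·p₀^j·(1−p₀)^(n−j); p = Σ P(X=j) over j with P(X=j) ≤ P(X=12)
p-value (two-sided) = 0.00010
At α=0.05: p < α → reject H₀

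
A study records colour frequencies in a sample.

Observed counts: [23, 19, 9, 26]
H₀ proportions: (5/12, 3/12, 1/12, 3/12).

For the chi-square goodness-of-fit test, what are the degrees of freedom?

df = k − 1 = 4 − 1 = 3

degrees of freedom = 3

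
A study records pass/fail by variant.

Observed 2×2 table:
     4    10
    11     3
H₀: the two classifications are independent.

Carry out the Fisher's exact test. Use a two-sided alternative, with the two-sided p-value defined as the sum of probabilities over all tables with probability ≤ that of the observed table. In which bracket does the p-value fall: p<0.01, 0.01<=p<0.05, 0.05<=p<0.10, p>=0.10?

p-value bracket: 0.01<=p<0.05

Margins: r₁=14, r₂=14, c₁=15, c₂=13, n=28
p_obs = C(14,4)·C(14,11)/C(28,15); sum pmf over tables with pmf ≤ p_obs
p-value (two-sided) = 0.02130
→ bracket: 0.01<=p<0.05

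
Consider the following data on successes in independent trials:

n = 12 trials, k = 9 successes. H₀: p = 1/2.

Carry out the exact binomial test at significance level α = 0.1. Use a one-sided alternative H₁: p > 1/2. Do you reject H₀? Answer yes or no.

Exact binomial: n=12, k=9, p₀=1/2=0.5000
P(X≥9) from Σ C(n,i)·p₀^i·(1−p₀)^(n−i)
p-value (one-sided, H₁ greater) = 0.07300
At α=0.1: p < α → reject H₀

reject H₀: yes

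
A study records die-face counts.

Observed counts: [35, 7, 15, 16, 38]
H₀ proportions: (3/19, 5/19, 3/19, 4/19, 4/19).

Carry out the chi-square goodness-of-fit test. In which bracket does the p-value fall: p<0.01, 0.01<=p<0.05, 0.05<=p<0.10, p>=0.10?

p-value bracket: p<0.01

n = 111; E_i = n·p_i = [17.53, 29.21, 17.53, 23.37, 23.37]
χ² = (35−17.53)²/17.53 + (7−29.21)²/29.21 + (15−17.53)²/17.53 + (16−23.37)²/23.37 + (38−23.37)²/23.37 = 46.1580
df = 4
p-value (upper-tail) = 0.00000
→ bracket: p<0.01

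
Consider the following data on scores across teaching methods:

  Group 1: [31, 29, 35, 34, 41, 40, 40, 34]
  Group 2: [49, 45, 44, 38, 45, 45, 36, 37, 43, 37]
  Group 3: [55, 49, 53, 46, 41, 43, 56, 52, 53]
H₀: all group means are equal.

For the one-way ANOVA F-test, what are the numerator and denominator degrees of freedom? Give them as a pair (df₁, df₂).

degrees of freedom = [2, 24]

k = 3 groups, N = 27 total
df = (k−1, N−k) = (3−1, 27−3) = (2, 24)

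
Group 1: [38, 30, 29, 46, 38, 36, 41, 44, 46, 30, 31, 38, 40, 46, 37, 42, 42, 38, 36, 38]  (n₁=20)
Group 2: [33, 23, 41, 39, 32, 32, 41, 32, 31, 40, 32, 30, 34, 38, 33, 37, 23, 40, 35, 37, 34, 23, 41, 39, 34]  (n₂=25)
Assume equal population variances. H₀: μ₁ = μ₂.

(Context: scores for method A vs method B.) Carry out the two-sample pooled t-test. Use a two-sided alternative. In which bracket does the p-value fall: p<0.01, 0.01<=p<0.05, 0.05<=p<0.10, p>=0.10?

p-value bracket: 0.01<=p<0.05

x̄₁=38.300, s₁=5.322, n₁=20
x̄₂=34.160, s₂=5.437, n₂=25
s_p² = [19·5.322² + 24·5.437²]/43 = 29.0130
SE = √(s_p²·(1/20+1/25)) = 1.6159
t = (38.300−34.160)/1.6159 = 2.5620
df = 43
p-value (two-sided) = 0.01399
→ bracket: 0.01<=p<0.05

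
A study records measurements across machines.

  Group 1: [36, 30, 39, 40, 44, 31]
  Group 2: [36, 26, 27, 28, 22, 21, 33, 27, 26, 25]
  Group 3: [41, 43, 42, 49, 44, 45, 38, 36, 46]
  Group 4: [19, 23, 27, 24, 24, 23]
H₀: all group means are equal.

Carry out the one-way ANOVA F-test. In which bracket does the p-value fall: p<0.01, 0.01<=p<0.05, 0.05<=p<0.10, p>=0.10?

p-value bracket: p<0.01

Group means [36.67, 27.10, 42.67, 23.33], grand mean 32.742
SSB = Σnᵢ(x̄ᵢ−x̄)² = 1828.369; SSW = ΣΣ(x−x̄ᵢ)² = 493.567
MSB = 1828.369/3 = 609.4563; MSW = 493.567/27 = 18.2802
F = MSB/MSW = 33.3396
df = (3, 27)
p-value (upper-tail) = 0.00000
→ bracket: p<0.01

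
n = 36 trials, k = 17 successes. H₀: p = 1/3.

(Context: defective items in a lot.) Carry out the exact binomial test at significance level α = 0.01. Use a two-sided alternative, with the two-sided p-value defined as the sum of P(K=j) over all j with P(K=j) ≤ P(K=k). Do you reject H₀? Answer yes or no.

Exact binomial: n=36, k=17, p₀=1/3=0.3333
P(X=j) = C(n,j)·p₀^j·(1−p₀)^(n−j); p = Σ P(X=j) over j with P(X=j) ≤ P(X=17)
p-value (two-sided) = 0.10974
At α=0.01: p ≥ α → fail to reject H₀

reject H₀: no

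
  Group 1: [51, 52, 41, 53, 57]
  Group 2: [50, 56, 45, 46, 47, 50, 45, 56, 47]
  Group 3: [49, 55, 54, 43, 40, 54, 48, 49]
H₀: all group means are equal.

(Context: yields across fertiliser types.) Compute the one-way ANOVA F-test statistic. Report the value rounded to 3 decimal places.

test statistic = 0.226

Group means [50.80, 49.11, 49.00], grand mean 49.455
SSB = Σnᵢ(x̄ᵢ−x̄)² = 11.766; SSW = ΣΣ(x−x̄ᵢ)² = 493.689
MSB = 11.766/2 = 5.8828; MSW = 493.689/19 = 25.9836
F = MSB/MSW = 0.2264
df = (2, 19)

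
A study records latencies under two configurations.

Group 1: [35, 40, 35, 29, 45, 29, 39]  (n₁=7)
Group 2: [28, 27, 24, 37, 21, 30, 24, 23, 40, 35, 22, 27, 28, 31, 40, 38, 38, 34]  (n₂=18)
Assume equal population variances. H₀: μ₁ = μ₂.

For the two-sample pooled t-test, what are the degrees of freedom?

df = n₁ + n₂ − 2 = 7 + 18 − 2 = 23

degrees of freedom = 23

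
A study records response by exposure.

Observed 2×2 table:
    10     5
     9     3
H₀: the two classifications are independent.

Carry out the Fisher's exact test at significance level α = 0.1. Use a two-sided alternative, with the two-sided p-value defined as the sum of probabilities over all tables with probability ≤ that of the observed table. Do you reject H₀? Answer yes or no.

reject H₀: no

Margins: r₁=15, r₂=12, c₁=19, c₂=8, n=27
p_obs = C(15,10)·C(12,9)/C(27,19); sum pmf over tables with pmf ≤ p_obs
p-value (two-sided) = 0.69565
At α=0.1: p ≥ α → fail to reject H₀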